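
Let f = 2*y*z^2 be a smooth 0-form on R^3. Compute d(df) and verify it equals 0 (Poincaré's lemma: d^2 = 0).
d(df) = 0

Step 1: df = sum_i (∂f/∂x_i) dx_i = (0) dx + (2*z^2) dy + (4*y*z) dz.
Step 2: Apply d again. Using the 1-form formula, the coefficient of dx ∧ dy in d(df) is ∂^2 f/∂x ∂y - ∂^2 f/∂y ∂x = (0) - (0) = 0 (equality of mixed partials for smooth f).
Similarly for dx ∧ dz and dy ∧ dz — all coefficients vanish. So d(df) = 0.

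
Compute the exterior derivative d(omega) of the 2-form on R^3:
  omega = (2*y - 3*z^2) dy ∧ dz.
d(omega) = 0

For a 2-form omega = sum_{i<j} g_{ij} dx_i ∧ dx_j, the exterior derivative is
  d(omega) = sum_{i<j} d(g_{ij}) ∧ dx_i ∧ dx_j = sum_{i<j, k} (∂g_{ij}/∂x_k) dx_k ∧ dx_i ∧ dx_j.
Expand each term, using dx_k ∧ dx_i ∧ dx_j = sgn(permutation) dx_{(a)} ∧ dx_{(b)} ∧ dx_{(c)} with (a < b < c) sorted:

Collecting like 3-forms: d(omega) = 0.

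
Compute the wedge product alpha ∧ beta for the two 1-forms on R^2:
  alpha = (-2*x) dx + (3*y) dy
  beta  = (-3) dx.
alpha ∧ beta = (9*y) dx ∧ dy

Distribute the wedge, using dx_i ∧ dx_j = -dx_j ∧ dx_i and dx_i ∧ dx_i = 0. For each pair (i, j) with i < j, the coefficient of dx_i ∧ dx_j in alpha ∧ beta is (alpha_i * beta_j - alpha_j * beta_i). Collecting: alpha ∧ beta = (9*y) dx ∧ dy.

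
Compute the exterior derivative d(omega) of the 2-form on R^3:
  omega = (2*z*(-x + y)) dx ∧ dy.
d(omega) = (-2*x + 2*y) dx ∧ dy ∧ dz

For a 2-form omega = sum_{i<j} g_{ij} dx_i ∧ dx_j, the exterior derivative is
  d(omega) = sum_{i<j} d(g_{ij}) ∧ dx_i ∧ dx_j = sum_{i<j, k} (∂g_{ij}/∂x_k) dx_k ∧ dx_i ∧ dx_j.
Expand each term, using dx_k ∧ dx_i ∧ dx_j = sgn(permutation) dx_{(a)} ∧ dx_{(b)} ∧ dx_{(c)} with (a < b < c) sorted:
  d(2*z*(-x + y)) includes (∂/∂z)(2*z*(-x + y)) dz = (-2*x + 2*y) dz, which multiplied by dx ∧ dy gives (-2*x + 2*y) dx ∧ dy ∧ dz
Collecting like 3-forms: d(omega) = (-2*x + 2*y) dx ∧ dy ∧ dz.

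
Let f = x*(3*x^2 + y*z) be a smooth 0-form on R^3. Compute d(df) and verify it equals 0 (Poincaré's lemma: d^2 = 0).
d(df) = 0

Step 1: df = sum_i (∂f/∂x_i) dx_i = (9*x^2 + y*z) dx + (x*z) dy + (x*y) dz.
Step 2: Apply d again. Using the 1-form formula, the coefficient of dx ∧ dy in d(df) is ∂^2 f/∂x ∂y - ∂^2 f/∂y ∂x = (z) - (z) = 0 (equality of mixed partials for smooth f).
Similarly for dx ∧ dz and dy ∧ dz — all coefficients vanish. So d(df) = 0.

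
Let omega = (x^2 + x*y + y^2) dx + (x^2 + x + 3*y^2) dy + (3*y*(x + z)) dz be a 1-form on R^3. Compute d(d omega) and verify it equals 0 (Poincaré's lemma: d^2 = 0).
d(d omega) = 0

Step 1: d omega = sum_{i<j} (∂f_j/∂x_i - ∂f_i/∂x_j) dx_i ∧ dx_j:
  coeff of dx ∧ dy: x - 2*y + 1
  coeff of dx ∧ dz: 3*y
  coeff of dy ∧ dz: 3*x + 3*z
Step 2: Apply d again to each 2-form coefficient. The only possible 3-form in R^3 is dx ∧ dy ∧ dz, with coefficient
  ∂(coeff of dy∧dz)/∂x - ∂(coeff of dx∧dz)/∂y + ∂(coeff of dx∧dy)/∂z
  = ∂/∂x (3*x + 3*z) - ∂/∂y (3*y) + ∂/∂z (x - 2*y + 1).
Each of these terms simplifies to sums of mixed partials that cancel in pairs. The result is 0 (by equality of mixed partials for smooth functions — Schwarz / Clairaut).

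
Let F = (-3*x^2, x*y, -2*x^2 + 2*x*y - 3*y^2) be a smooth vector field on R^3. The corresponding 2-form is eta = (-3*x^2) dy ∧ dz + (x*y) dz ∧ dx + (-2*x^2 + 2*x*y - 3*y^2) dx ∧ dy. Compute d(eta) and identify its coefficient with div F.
d(eta) = (-5*x) dx ∧ dy ∧ dz; div F = -5*x

For a 2-form in R^3 of the form above, applying d gives a 3-form with coefficient ∂P/∂x + ∂Q/∂y + ∂R/∂z:
  ∂P/∂x = -6*x
  ∂Q/∂y = x
  ∂R/∂z = 0
Sum = -5*x, which is exactly div F.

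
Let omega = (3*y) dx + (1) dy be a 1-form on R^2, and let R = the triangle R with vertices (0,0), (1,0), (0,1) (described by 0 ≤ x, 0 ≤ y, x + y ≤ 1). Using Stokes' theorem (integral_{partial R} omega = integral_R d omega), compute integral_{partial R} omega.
integral_(partial R) omega = -3/2

Stokes: integral_partial_R omega = integral_R d omega with d omega = (∂Q/∂x - ∂P/∂y) dx ∧ dy.
  ∂Q/∂x = 0
  ∂P/∂y = 3
  integrand = ∂Q/∂x - ∂P/∂y = -3.
Integrating over R: integral_0^1 integral_0^{1-x} (-3) dy dx = -3/2.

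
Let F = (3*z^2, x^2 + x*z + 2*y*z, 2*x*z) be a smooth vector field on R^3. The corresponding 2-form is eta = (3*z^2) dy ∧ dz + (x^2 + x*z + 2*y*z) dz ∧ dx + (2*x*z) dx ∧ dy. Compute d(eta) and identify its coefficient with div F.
d(eta) = (2*x + 2*z) dx ∧ dy ∧ dz; div F = 2*x + 2*z

For a 2-form in R^3 of the form above, applying d gives a 3-form with coefficient ∂P/∂x + ∂Q/∂y + ∂R/∂z:
  ∂P/∂x = 0
  ∂Q/∂y = 2*z
  ∂R/∂z = 2*x
Sum = 2*x + 2*z, which is exactly div F.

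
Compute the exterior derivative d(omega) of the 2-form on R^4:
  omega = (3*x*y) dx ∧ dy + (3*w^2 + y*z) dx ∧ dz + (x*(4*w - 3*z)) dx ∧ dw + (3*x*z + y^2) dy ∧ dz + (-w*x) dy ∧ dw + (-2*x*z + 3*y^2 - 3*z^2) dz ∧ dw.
d(omega) = (2*z) dx ∧ dy ∧ dz + (6*w + 3*x - 2*z) dx ∧ dz ∧ dw + (-w) dx ∧ dy ∧ dw + (6*y) dy ∧ dz ∧ dw

For a 2-form omega = sum_{i<j} g_{ij} dx_i ∧ dx_j, the exterior derivative is
  d(omega) = sum_{i<j} d(g_{ij}) ∧ dx_i ∧ dx_j = sum_{i<j, k} (∂g_{ij}/∂x_k) dx_k ∧ dx_i ∧ dx_j.
Expand each term, using dx_k ∧ dx_i ∧ dx_j = sgn(permutation) dx_{(a)} ∧ dx_{(b)} ∧ dx_{(c)} with (a < b < c) sorted:
  d(3*w^2 + y*z) includes (∂/∂y)(3*w^2 + y*z) dy = (z) dy, which multiplied by dx ∧ dz gives (-z) dx ∧ dy ∧ dz
  d(3*w^2 + y*z) includes (∂/∂w)(3*w^2 + y*z) dw = (6*w) dw, which multiplied by dx ∧ dz gives (6*w) dx ∧ dz ∧ dw
  d(x*(4*w - 3*z)) includes (∂/∂z)(x*(4*w - 3*z)) dz = (-3*x) dz, which multiplied by dx ∧ dw gives (3*x) dx ∧ dz ∧ dw
  d(3*x*z + y^2) includes (∂/∂x)(3*x*z + y^2) dx = (3*z) dx, which multiplied by dy ∧ dz gives (3*z) dx ∧ dy ∧ dz
  d(-w*x) includes (∂/∂x)(-w*x) dx = (-w) dx, which multiplied by dy ∧ dw gives (-w) dx ∧ dy ∧ dw
  d(-2*x*z + 3*y^2 - 3*z^2) includes (∂/∂x)(-2*x*z + 3*y^2 - 3*z^2) dx = (-2*z) dx, which multiplied by dz ∧ dw gives (-2*z) dx ∧ dz ∧ dw
  d(-2*x*z + 3*y^2 - 3*z^2) includes (∂/∂y)(-2*x*z + 3*y^2 - 3*z^2) dy = (6*y) dy, which multiplied by dz ∧ dw gives (6*y) dy ∧ dz ∧ dw
Collecting like 3-forms: d(omega) = (2*z) dx ∧ dy ∧ dz + (6*w + 3*x - 2*z) dx ∧ dz ∧ dw + (-w) dx ∧ dy ∧ dw + (6*y) dy ∧ dz ∧ dw.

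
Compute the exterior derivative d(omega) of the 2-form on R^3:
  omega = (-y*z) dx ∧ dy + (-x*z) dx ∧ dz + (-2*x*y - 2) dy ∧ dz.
d(omega) = (-3*y) dx ∧ dy ∧ dz

For a 2-form omega = sum_{i<j} g_{ij} dx_i ∧ dx_j, the exterior derivative is
  d(omega) = sum_{i<j} d(g_{ij}) ∧ dx_i ∧ dx_j = sum_{i<j, k} (∂g_{ij}/∂x_k) dx_k ∧ dx_i ∧ dx_j.
Expand each term, using dx_k ∧ dx_i ∧ dx_j = sgn(permutation) dx_{(a)} ∧ dx_{(b)} ∧ dx_{(c)} with (a < b < c) sorted:
  d(-y*z) includes (∂/∂z)(-y*z) dz = (-y) dz, which multiplied by dx ∧ dy gives (-y) dx ∧ dy ∧ dz
  d(-2*x*y - 2) includes (∂/∂x)(-2*x*y - 2) dx = (-2*y) dx, which multiplied by dy ∧ dz gives (-2*y) dx ∧ dy ∧ dz
Collecting like 3-forms: d(omega) = (-3*y) dx ∧ dy ∧ dz.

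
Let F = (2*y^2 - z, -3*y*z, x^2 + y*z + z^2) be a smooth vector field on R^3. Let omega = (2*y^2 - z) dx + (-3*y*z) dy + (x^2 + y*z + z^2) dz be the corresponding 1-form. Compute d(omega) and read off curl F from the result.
d(omega) = (3*y + z) dy ∧ dz + (-2*x - 1) dz ∧ dx + (-4*y) dx ∧ dy; curl F = (3*y + z, -2*x - 1, -4*y)

d omega = sum_{i<j} (∂f_j/∂x_i - ∂f_i/∂x_j) dx_i ∧ dx_j. Under the identification (dy ∧ dz, dz ∧ dx, dx ∧ dy) ↔ (e_x, e_y, e_z), the coefficients are exactly the components of curl F. Compute:
  ∂R/∂y - ∂Q/∂z = (z) - (-3*y) = 3*y + z
  ∂P/∂z - ∂R/∂x = (-1) - (2*x) = -2*x - 1
  ∂Q/∂x - ∂P/∂y = (0) - (4*y) = -4*y.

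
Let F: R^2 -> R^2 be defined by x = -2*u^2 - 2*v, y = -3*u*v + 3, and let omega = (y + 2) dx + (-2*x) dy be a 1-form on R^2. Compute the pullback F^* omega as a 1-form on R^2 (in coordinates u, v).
F^* omega = (-20*u - 12*v^2) du + (-12*u^3 - 6*u*v - 10) dv

Using F^*(f dg) = (f ∘ F) d(g ∘ F), substitute each coordinate x_i by F_i(u, v) in f_i, and replace dx_i by d F_i = (∂F_i/∂u) du + (∂F_i/∂v) dv.
  For the x component: f_1(F) = -3*u*v + 5; d F_1 = (-4*u) du + (-2) dv
  For the y component: f_2(F) = 4*u^2 + 4*v; d F_2 = (-3*v) du + (-3*u) dv
Combining and collecting du, dv coefficients:
  coeff of du: -20*u - 12*v^2
  coeff of dv: -12*u^3 - 6*u*v - 10
F^* omega = (-20*u - 12*v^2) du + (-12*u^3 - 6*u*v - 10) dv.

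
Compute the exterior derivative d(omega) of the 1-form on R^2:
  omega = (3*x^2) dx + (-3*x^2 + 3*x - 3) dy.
d(omega) = (3 - 6*x) dx ∧ dy

For a 1-form omega = sum_i f_i dx_i, the exterior derivative is
  d(omega) = sum_{i < j} (∂f_j/∂x_i - ∂f_i/∂x_j) dx_i ∧ dx_j.
  coefficient of dx ∧ dy: ∂f_2/∂x - ∂f_1/∂y = ∂(-3*x^2 + 3*x - 3)/∂x - ∂(3*x^2)/∂y = 3 - 6*x
Assembling: d(omega) = (3 - 6*x) dx ∧ dy.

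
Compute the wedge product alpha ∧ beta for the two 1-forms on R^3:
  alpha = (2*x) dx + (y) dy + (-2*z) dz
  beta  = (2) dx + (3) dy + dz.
alpha ∧ beta = (6*x - 2*y) dx ∧ dy + (2*x + 4*z) dx ∧ dz + (y + 6*z) dy ∧ dz

Distribute the wedge, using dx_i ∧ dx_j = -dx_j ∧ dx_i and dx_i ∧ dx_i = 0. For each pair (i, j) with i < j, the coefficient of dx_i ∧ dx_j in alpha ∧ beta is (alpha_i * beta_j - alpha_j * beta_i). Collecting: alpha ∧ beta = (6*x - 2*y) dx ∧ dy + (2*x + 4*z) dx ∧ dz + (y + 6*z) dy ∧ dz.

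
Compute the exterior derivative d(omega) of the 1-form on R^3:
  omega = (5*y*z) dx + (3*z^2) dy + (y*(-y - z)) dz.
d(omega) = (-5*z) dx ∧ dy + (-5*y) dx ∧ dz + (-2*y - 7*z) dy ∧ dz

For a 1-form omega = sum_i f_i dx_i, the exterior derivative is
  d(omega) = sum_{i < j} (∂f_j/∂x_i - ∂f_i/∂x_j) dx_i ∧ dx_j.
  coefficient of dx ∧ dy: ∂f_2/∂x - ∂f_1/∂y = ∂(3*z^2)/∂x - ∂(5*y*z)/∂y = -5*z
  coefficient of dx ∧ dz: ∂f_3/∂x - ∂f_1/∂z = ∂(y*(-y - z))/∂x - ∂(5*y*z)/∂z = -5*y
  coefficient of dy ∧ dz: ∂f_3/∂y - ∂f_2/∂z = ∂(y*(-y - z))/∂y - ∂(3*z^2)/∂z = -2*y - 7*z
Assembling: d(omega) = (-5*z) dx ∧ dy + (-5*y) dx ∧ dz + (-2*y - 7*z) dy ∧ dz.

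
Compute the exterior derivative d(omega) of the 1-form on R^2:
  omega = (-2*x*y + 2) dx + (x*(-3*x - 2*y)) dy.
d(omega) = (-4*x - 2*y) dx ∧ dy

For a 1-form omega = sum_i f_i dx_i, the exterior derivative is
  d(omega) = sum_{i < j} (∂f_j/∂x_i - ∂f_i/∂x_j) dx_i ∧ dx_j.
  coefficient of dx ∧ dy: ∂f_2/∂x - ∂f_1/∂y = ∂(x*(-3*x - 2*y))/∂x - ∂(-2*x*y + 2)/∂y = -4*x - 2*y
Assembling: d(omega) = (-4*x - 2*y) dx ∧ dy.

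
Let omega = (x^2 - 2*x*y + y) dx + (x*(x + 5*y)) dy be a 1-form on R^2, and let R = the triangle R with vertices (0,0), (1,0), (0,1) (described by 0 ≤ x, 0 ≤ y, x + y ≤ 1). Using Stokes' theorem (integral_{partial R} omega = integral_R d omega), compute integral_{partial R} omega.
integral_(partial R) omega = 1

Stokes: integral_partial_R omega = integral_R d omega with d omega = (∂Q/∂x - ∂P/∂y) dx ∧ dy.
  ∂Q/∂x = 2*x + 5*y
  ∂P/∂y = 1 - 2*x
  integrand = ∂Q/∂x - ∂P/∂y = 4*x + 5*y - 1.
Integrating over R: integral_0^1 integral_0^{1-x} (4*x + 5*y - 1) dy dx = 1.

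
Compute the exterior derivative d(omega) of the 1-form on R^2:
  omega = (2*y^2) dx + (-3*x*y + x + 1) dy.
d(omega) = (1 - 7*y) dx ∧ dy

For a 1-form omega = sum_i f_i dx_i, the exterior derivative is
  d(omega) = sum_{i < j} (∂f_j/∂x_i - ∂f_i/∂x_j) dx_i ∧ dx_j.
  coefficient of dx ∧ dy: ∂f_2/∂x - ∂f_1/∂y = ∂(-3*x*y + x + 1)/∂x - ∂(2*y^2)/∂y = 1 - 7*y
Assembling: d(omega) = (1 - 7*y) dx ∧ dy.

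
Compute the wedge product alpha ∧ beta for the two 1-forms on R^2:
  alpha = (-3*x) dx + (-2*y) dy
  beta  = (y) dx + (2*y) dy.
alpha ∧ beta = (2*y*(-3*x + y)) dx ∧ dy

Distribute the wedge, using dx_i ∧ dx_j = -dx_j ∧ dx_i and dx_i ∧ dx_i = 0. For each pair (i, j) with i < j, the coefficient of dx_i ∧ dx_j in alpha ∧ beta is (alpha_i * beta_j - alpha_j * beta_i). Collecting: alpha ∧ beta = (2*y*(-3*x + y)) dx ∧ dy.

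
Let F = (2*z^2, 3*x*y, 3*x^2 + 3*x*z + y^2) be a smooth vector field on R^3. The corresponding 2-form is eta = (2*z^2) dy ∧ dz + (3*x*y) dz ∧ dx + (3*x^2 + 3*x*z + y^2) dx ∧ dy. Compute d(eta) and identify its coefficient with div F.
d(eta) = (6*x) dx ∧ dy ∧ dz; div F = 6*x

For a 2-form in R^3 of the form above, applying d gives a 3-form with coefficient ∂P/∂x + ∂Q/∂y + ∂R/∂z:
  ∂P/∂x = 0
  ∂Q/∂y = 3*x
  ∂R/∂z = 3*x
Sum = 6*x, which is exactly div F.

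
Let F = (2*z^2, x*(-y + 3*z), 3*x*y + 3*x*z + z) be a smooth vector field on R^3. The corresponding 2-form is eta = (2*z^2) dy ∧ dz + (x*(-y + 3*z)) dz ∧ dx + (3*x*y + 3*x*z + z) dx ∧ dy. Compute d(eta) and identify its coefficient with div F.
d(eta) = (2*x + 1) dx ∧ dy ∧ dz; div F = 2*x + 1

For a 2-form in R^3 of the form above, applying d gives a 3-form with coefficient ∂P/∂x + ∂Q/∂y + ∂R/∂z:
  ∂P/∂x = 0
  ∂Q/∂y = -x
  ∂R/∂z = 3*x + 1
Sum = 2*x + 1, which is exactly div F.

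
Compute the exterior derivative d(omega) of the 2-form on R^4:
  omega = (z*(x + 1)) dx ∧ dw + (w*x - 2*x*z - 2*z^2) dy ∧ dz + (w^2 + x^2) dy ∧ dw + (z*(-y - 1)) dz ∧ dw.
d(omega) = (-x - 1) dx ∧ dz ∧ dw + (w - 2*z) dx ∧ dy ∧ dz + (x - z) dy ∧ dz ∧ dw + (2*x) dx ∧ dy ∧ dw

For a 2-form omega = sum_{i<j} g_{ij} dx_i ∧ dx_j, the exterior derivative is
  d(omega) = sum_{i<j} d(g_{ij}) ∧ dx_i ∧ dx_j = sum_{i<j, k} (∂g_{ij}/∂x_k) dx_k ∧ dx_i ∧ dx_j.
Expand each term, using dx_k ∧ dx_i ∧ dx_j = sgn(permutation) dx_{(a)} ∧ dx_{(b)} ∧ dx_{(c)} with (a < b < c) sorted:
  d(z*(x + 1)) includes (∂/∂z)(z*(x + 1)) dz = (x + 1) dz, which multiplied by dx ∧ dw gives (-x - 1) dx ∧ dz ∧ dw
  d(w*x - 2*x*z - 2*z^2) includes (∂/∂x)(w*x - 2*x*z - 2*z^2) dx = (w - 2*z) dx, which multiplied by dy ∧ dz gives (w - 2*z) dx ∧ dy ∧ dz
  d(w*x - 2*x*z - 2*z^2) includes (∂/∂w)(w*x - 2*x*z - 2*z^2) dw = (x) dw, which multiplied by dy ∧ dz gives (x) dy ∧ dz ∧ dw
  d(w^2 + x^2) includes (∂/∂x)(w^2 + x^2) dx = (2*x) dx, which multiplied by dy ∧ dw gives (2*x) dx ∧ dy ∧ dw
  d(z*(-y - 1)) includes (∂/∂y)(z*(-y - 1)) dy = (-z) dy, which multiplied by dz ∧ dw gives (-z) dy ∧ dz ∧ dw
Collecting like 3-forms: d(omega) = (-x - 1) dx ∧ dz ∧ dw + (w - 2*z) dx ∧ dy ∧ dz + (x - z) dy ∧ dz ∧ dw + (2*x) dx ∧ dy ∧ dw.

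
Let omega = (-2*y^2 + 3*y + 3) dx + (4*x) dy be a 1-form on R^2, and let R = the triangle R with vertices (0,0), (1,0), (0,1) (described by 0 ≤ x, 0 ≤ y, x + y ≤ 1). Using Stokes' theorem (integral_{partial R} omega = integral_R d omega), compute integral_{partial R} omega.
integral_(partial R) omega = 7/6

Stokes: integral_partial_R omega = integral_R d omega with d omega = (∂Q/∂x - ∂P/∂y) dx ∧ dy.
  ∂Q/∂x = 4
  ∂P/∂y = 3 - 4*y
  integrand = ∂Q/∂x - ∂P/∂y = 4*y + 1.
Integrating over R: integral_0^1 integral_0^{1-x} (4*y + 1) dy dx = 7/6.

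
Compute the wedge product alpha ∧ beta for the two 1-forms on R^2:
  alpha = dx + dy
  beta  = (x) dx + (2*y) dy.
alpha ∧ beta = (-x + 2*y) dx ∧ dy

Distribute the wedge, using dx_i ∧ dx_j = -dx_j ∧ dx_i and dx_i ∧ dx_i = 0. For each pair (i, j) with i < j, the coefficient of dx_i ∧ dx_j in alpha ∧ beta is (alpha_i * beta_j - alpha_j * beta_i). Collecting: alpha ∧ beta = (-x + 2*y) dx ∧ dy.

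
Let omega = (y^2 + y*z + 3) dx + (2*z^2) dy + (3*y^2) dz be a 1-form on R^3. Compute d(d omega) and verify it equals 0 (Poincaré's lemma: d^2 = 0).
d(d omega) = 0

Step 1: d omega = sum_{i<j} (∂f_j/∂x_i - ∂f_i/∂x_j) dx_i ∧ dx_j:
  coeff of dx ∧ dy: -2*y - z
  coeff of dx ∧ dz: -y
  coeff of dy ∧ dz: 6*y - 4*z
Step 2: Apply d again to each 2-form coefficient. The only possible 3-form in R^3 is dx ∧ dy ∧ dz, with coefficient
  ∂(coeff of dy∧dz)/∂x - ∂(coeff of dx∧dz)/∂y + ∂(coeff of dx∧dy)/∂z
  = ∂/∂x (6*y - 4*z) - ∂/∂y (-y) + ∂/∂z (-2*y - z).
Each of these terms simplifies to sums of mixed partials that cancel in pairs. The result is 0 (by equality of mixed partials for smooth functions — Schwarz / Clairaut).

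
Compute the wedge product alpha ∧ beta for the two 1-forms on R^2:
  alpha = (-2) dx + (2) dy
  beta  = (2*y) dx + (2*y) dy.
alpha ∧ beta = (-8*y) dx ∧ dy

Distribute the wedge, using dx_i ∧ dx_j = -dx_j ∧ dx_i and dx_i ∧ dx_i = 0. For each pair (i, j) with i < j, the coefficient of dx_i ∧ dx_j in alpha ∧ beta is (alpha_i * beta_j - alpha_j * beta_i). Collecting: alpha ∧ beta = (-8*y) dx ∧ dy.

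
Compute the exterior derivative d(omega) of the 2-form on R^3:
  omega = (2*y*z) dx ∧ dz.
d(omega) = (-2*z) dx ∧ dy ∧ dz

For a 2-form omega = sum_{i<j} g_{ij} dx_i ∧ dx_j, the exterior derivative is
  d(omega) = sum_{i<j} d(g_{ij}) ∧ dx_i ∧ dx_j = sum_{i<j, k} (∂g_{ij}/∂x_k) dx_k ∧ dx_i ∧ dx_j.
Expand each term, using dx_k ∧ dx_i ∧ dx_j = sgn(permutation) dx_{(a)} ∧ dx_{(b)} ∧ dx_{(c)} with (a < b < c) sorted:
  d(2*y*z) includes (∂/∂y)(2*y*z) dy = (2*z) dy, which multiplied by dx ∧ dz gives (-2*z) dx ∧ dy ∧ dz
Collecting like 3-forms: d(omega) = (-2*z) dx ∧ dy ∧ dz.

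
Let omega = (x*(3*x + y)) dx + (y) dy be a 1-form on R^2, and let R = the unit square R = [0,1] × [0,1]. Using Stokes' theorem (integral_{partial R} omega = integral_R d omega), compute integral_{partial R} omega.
integral_(partial R) omega = -1/2

Stokes: integral_partial_R omega = integral_R d omega with d omega = (∂Q/∂x - ∂P/∂y) dx ∧ dy.
  ∂Q/∂x = 0
  ∂P/∂y = x
  integrand = ∂Q/∂x - ∂P/∂y = -x.
Integrating over R: integral_0^1 integral_0^1 (-x) dx dy = -1/2.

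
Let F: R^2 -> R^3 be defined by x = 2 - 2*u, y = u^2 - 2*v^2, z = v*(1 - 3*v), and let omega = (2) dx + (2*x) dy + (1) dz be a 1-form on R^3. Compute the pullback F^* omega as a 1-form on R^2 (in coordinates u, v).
F^* omega = (-8*u^2 + 8*u - 4) du + (16*u*v - 22*v + 1) dv

Using F^*(f dg) = (f ∘ F) d(g ∘ F), substitute each coordinate x_i by F_i(u, v) in f_i, and replace dx_i by d F_i = (∂F_i/∂u) du + (∂F_i/∂v) dv.
  For the x component: f_1(F) = 2; d F_1 = (-2) du + (0) dv
  For the y component: f_2(F) = 4 - 4*u; d F_2 = (2*u) du + (-4*v) dv
  For the z component: f_3(F) = 1; d F_3 = (0) du + (1 - 6*v) dv
Combining and collecting du, dv coefficients:
  coeff of du: -8*u^2 + 8*u - 4
  coeff of dv: 16*u*v - 22*v + 1
F^* omega = (-8*u^2 + 8*u - 4) du + (16*u*v - 22*v + 1) dv.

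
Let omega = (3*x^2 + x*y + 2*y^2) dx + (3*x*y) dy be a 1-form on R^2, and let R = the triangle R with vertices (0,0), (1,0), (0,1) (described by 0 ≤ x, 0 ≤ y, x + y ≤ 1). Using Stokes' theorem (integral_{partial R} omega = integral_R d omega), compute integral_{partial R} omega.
integral_(partial R) omega = -1/3

Stokes: integral_partial_R omega = integral_R d omega with d omega = (∂Q/∂x - ∂P/∂y) dx ∧ dy.
  ∂Q/∂x = 3*y
  ∂P/∂y = x + 4*y
  integrand = ∂Q/∂x - ∂P/∂y = -x - y.
Integrating over R: integral_0^1 integral_0^{1-x} (-x - y) dy dx = -1/3.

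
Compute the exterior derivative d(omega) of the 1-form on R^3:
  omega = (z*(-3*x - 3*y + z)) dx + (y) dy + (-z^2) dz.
d(omega) = (3*z) dx ∧ dy + (3*x + 3*y - 2*z) dx ∧ dz

For a 1-form omega = sum_i f_i dx_i, the exterior derivative is
  d(omega) = sum_{i < j} (∂f_j/∂x_i - ∂f_i/∂x_j) dx_i ∧ dx_j.
  coefficient of dx ∧ dy: ∂f_2/∂x - ∂f_1/∂y = ∂(y)/∂x - ∂(z*(-3*x - 3*y + z))/∂y = 3*z
  coefficient of dx ∧ dz: ∂f_3/∂x - ∂f_1/∂z = ∂(-z^2)/∂x - ∂(z*(-3*x - 3*y + z))/∂z = 3*x + 3*y - 2*z
Assembling: d(omega) = (3*z) dx ∧ dy + (3*x + 3*y - 2*z) dx ∧ dz.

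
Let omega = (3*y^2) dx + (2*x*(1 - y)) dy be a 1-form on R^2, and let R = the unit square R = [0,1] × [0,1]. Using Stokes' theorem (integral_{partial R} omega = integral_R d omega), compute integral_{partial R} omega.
integral_(partial R) omega = -2

Stokes: integral_partial_R omega = integral_R d omega with d omega = (∂Q/∂x - ∂P/∂y) dx ∧ dy.
  ∂Q/∂x = 2 - 2*y
  ∂P/∂y = 6*y
  integrand = ∂Q/∂x - ∂P/∂y = 2 - 8*y.
Integrating over R: integral_0^1 integral_0^1 (2 - 8*y) dx dy = -2.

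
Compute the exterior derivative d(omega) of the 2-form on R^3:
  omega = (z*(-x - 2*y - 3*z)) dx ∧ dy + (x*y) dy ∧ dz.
d(omega) = (-x - y - 6*z) dx ∧ dy ∧ dz

For a 2-form omega = sum_{i<j} g_{ij} dx_i ∧ dx_j, the exterior derivative is
  d(omega) = sum_{i<j} d(g_{ij}) ∧ dx_i ∧ dx_j = sum_{i<j, k} (∂g_{ij}/∂x_k) dx_k ∧ dx_i ∧ dx_j.
Expand each term, using dx_k ∧ dx_i ∧ dx_j = sgn(permutation) dx_{(a)} ∧ dx_{(b)} ∧ dx_{(c)} with (a < b < c) sorted:
  d(z*(-x - 2*y - 3*z)) includes (∂/∂z)(z*(-x - 2*y - 3*z)) dz = (-x - 2*y - 6*z) dz, which multiplied by dx ∧ dy gives (-x - 2*y - 6*z) dx ∧ dy ∧ dz
  d(x*y) includes (∂/∂x)(x*y) dx = (y) dx, which multiplied by dy ∧ dz gives (y) dx ∧ dy ∧ dz
Collecting like 3-forms: d(omega) = (-x - y - 6*z) dx ∧ dy ∧ dz.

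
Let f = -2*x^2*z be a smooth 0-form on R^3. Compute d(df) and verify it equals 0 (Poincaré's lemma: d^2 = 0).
d(df) = 0

Step 1: df = sum_i (∂f/∂x_i) dx_i = (-4*x*z) dx + (0) dy + (-2*x^2) dz.
Step 2: Apply d again. Using the 1-form formula, the coefficient of dx ∧ dy in d(df) is ∂^2 f/∂x ∂y - ∂^2 f/∂y ∂x = (0) - (0) = 0 (equality of mixed partials for smooth f).
Similarly for dx ∧ dz and dy ∧ dz — all coefficients vanish. So d(df) = 0.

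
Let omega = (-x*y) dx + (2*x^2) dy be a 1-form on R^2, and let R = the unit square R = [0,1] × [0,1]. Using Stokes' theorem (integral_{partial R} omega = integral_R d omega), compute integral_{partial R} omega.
integral_(partial R) omega = 5/2

Stokes: integral_partial_R omega = integral_R d omega with d omega = (∂Q/∂x - ∂P/∂y) dx ∧ dy.
  ∂Q/∂x = 4*x
  ∂P/∂y = -x
  integrand = ∂Q/∂x - ∂P/∂y = 5*x.
Integrating over R: integral_0^1 integral_0^1 (5*x) dx dy = 5/2.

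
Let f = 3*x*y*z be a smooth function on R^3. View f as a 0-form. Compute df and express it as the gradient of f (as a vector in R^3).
df = (3*y*z) dx + (3*x*z) dy + (3*x*y) dz; grad f = (3*y*z, 3*x*z, 3*x*y)

For a 0-form f, d f = (∂f/∂x) dx + (∂f/∂y) dy + (∂f/∂z) dz. The components of the vector representation are exactly the entries of grad f in Cartesian coordinates:
  ∂f/∂x = 3*y*z
  ∂f/∂y = 3*x*z
  ∂f/∂z = 3*x*y.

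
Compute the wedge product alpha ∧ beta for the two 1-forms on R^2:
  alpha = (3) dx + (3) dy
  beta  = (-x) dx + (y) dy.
alpha ∧ beta = (3*x + 3*y) dx ∧ dy

Distribute the wedge, using dx_i ∧ dx_j = -dx_j ∧ dx_i and dx_i ∧ dx_i = 0. For each pair (i, j) with i < j, the coefficient of dx_i ∧ dx_j in alpha ∧ beta is (alpha_i * beta_j - alpha_j * beta_i). Collecting: alpha ∧ beta = (3*x + 3*y) dx ∧ dy.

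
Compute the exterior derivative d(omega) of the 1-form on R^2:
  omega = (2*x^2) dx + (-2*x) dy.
d(omega) = (-2) dx ∧ dy

For a 1-form omega = sum_i f_i dx_i, the exterior derivative is
  d(omega) = sum_{i < j} (∂f_j/∂x_i - ∂f_i/∂x_j) dx_i ∧ dx_j.
  coefficient of dx ∧ dy: ∂f_2/∂x - ∂f_1/∂y = ∂(-2*x)/∂x - ∂(2*x^2)/∂y = -2
Assembling: d(omega) = (-2) dx ∧ dy.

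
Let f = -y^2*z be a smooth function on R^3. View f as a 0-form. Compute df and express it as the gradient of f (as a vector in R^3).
df = (0) dx + (-2*y*z) dy + (-y^2) dz; grad f = (0, -2*y*z, -y^2)

For a 0-form f, d f = (∂f/∂x) dx + (∂f/∂y) dy + (∂f/∂z) dz. The components of the vector representation are exactly the entries of grad f in Cartesian coordinates:
  ∂f/∂x = 0
  ∂f/∂y = -2*y*z
  ∂f/∂z = -y^2.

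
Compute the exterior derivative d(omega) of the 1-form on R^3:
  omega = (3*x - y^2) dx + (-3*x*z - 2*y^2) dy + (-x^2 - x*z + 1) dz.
d(omega) = (2*y - 3*z) dx ∧ dy + (-2*x - z) dx ∧ dz + (3*x) dy ∧ dz

For a 1-form omega = sum_i f_i dx_i, the exterior derivative is
  d(omega) = sum_{i < j} (∂f_j/∂x_i - ∂f_i/∂x_j) dx_i ∧ dx_j.
  coefficient of dx ∧ dy: ∂f_2/∂x - ∂f_1/∂y = ∂(-3*x*z - 2*y^2)/∂x - ∂(3*x - y^2)/∂y = 2*y - 3*z
  coefficient of dx ∧ dz: ∂f_3/∂x - ∂f_1/∂z = ∂(-x^2 - x*z + 1)/∂x - ∂(3*x - y^2)/∂z = -2*x - z
  coefficient of dy ∧ dz: ∂f_3/∂y - ∂f_2/∂z = ∂(-x^2 - x*z + 1)/∂y - ∂(-3*x*z - 2*y^2)/∂z = 3*x
Assembling: d(omega) = (2*y - 3*z) dx ∧ dy + (-2*x - z) dx ∧ dz + (3*x) dy ∧ dz.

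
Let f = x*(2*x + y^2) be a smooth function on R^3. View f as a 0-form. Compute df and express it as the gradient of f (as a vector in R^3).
df = (4*x + y^2) dx + (2*x*y) dy + (0) dz; grad f = (4*x + y^2, 2*x*y, 0)

For a 0-form f, d f = (∂f/∂x) dx + (∂f/∂y) dy + (∂f/∂z) dz. The components of the vector representation are exactly the entries of grad f in Cartesian coordinates:
  ∂f/∂x = 4*x + y^2
  ∂f/∂y = 2*x*y
  ∂f/∂z = 0.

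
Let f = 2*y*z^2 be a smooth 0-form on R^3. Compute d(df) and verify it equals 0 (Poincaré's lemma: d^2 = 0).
d(df) = 0

Step 1: df = sum_i (∂f/∂x_i) dx_i = (0) dx + (2*z^2) dy + (4*y*z) dz.
Step 2: Apply d again. Using the 1-form formula, the coefficient of dx ∧ dy in d(df) is ∂^2 f/∂x ∂y - ∂^2 f/∂y ∂x = (0) - (0) = 0 (equality of mixed partials for smooth f).
Similarly for dx ∧ dz and dy ∧ dz — all coefficients vanish. So d(df) = 0.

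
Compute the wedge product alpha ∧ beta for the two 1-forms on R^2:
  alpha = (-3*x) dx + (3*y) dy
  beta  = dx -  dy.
alpha ∧ beta = (3*x - 3*y) dx ∧ dy

Distribute the wedge, using dx_i ∧ dx_j = -dx_j ∧ dx_i and dx_i ∧ dx_i = 0. For each pair (i, j) with i < j, the coefficient of dx_i ∧ dx_j in alpha ∧ beta is (alpha_i * beta_j - alpha_j * beta_i). Collecting: alpha ∧ beta = (3*x - 3*y) dx ∧ dy.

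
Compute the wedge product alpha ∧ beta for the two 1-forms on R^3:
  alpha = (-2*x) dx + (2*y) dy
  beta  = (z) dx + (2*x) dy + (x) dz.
alpha ∧ beta = (-4*x^2 - 2*y*z) dx ∧ dy + (-2*x^2) dx ∧ dz + (2*x*y) dy ∧ dz

Distribute the wedge, using dx_i ∧ dx_j = -dx_j ∧ dx_i and dx_i ∧ dx_i = 0. For each pair (i, j) with i < j, the coefficient of dx_i ∧ dx_j in alpha ∧ beta is (alpha_i * beta_j - alpha_j * beta_i). Collecting: alpha ∧ beta = (-4*x^2 - 2*y*z) dx ∧ dy + (-2*x^2) dx ∧ dz + (2*x*y) dy ∧ dz.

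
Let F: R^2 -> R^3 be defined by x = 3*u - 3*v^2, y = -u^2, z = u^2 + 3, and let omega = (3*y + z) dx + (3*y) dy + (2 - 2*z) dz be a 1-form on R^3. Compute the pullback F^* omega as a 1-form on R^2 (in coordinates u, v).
F^* omega = (2*u^3 - 6*u^2 - 8*u + 9) du + (6*v*(2*u^2 - 3)) dv

Using F^*(f dg) = (f ∘ F) d(g ∘ F), substitute each coordinate x_i by F_i(u, v) in f_i, and replace dx_i by d F_i = (∂F_i/∂u) du + (∂F_i/∂v) dv.
  For the x component: f_1(F) = 3 - 2*u^2; d F_1 = (3) du + (-6*v) dv
  For the y component: f_2(F) = -3*u^2; d F_2 = (-2*u) du + (0) dv
  For the z component: f_3(F) = -2*u^2 - 4; d F_3 = (2*u) du + (0) dv
Combining and collecting du, dv coefficients:
  coeff of du: 2*u^3 - 6*u^2 - 8*u + 9
  coeff of dv: 6*v*(2*u^2 - 3)
F^* omega = (2*u^3 - 6*u^2 - 8*u + 9) du + (6*v*(2*u^2 - 3)) dv.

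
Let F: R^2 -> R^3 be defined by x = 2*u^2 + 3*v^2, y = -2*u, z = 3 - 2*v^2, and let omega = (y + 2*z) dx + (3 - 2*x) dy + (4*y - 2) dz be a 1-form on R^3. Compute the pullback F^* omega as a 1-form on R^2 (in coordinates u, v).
F^* omega = (-16*u*v^2 + 24*u + 12*v^2 - 6) du + (4*v*(5*u - 6*v^2 + 11)) dv

Using F^*(f dg) = (f ∘ F) d(g ∘ F), substitute each coordinate x_i by F_i(u, v) in f_i, and replace dx_i by d F_i = (∂F_i/∂u) du + (∂F_i/∂v) dv.
  For the x component: f_1(F) = -2*u - 4*v^2 + 6; d F_1 = (4*u) du + (6*v) dv
  For the y component: f_2(F) = -4*u^2 - 6*v^2 + 3; d F_2 = (-2) du + (0) dv
  For the z component: f_3(F) = -8*u - 2; d F_3 = (0) du + (-4*v) dv
Combining and collecting du, dv coefficients:
  coeff of du: -16*u*v^2 + 24*u + 12*v^2 - 6
  coeff of dv: 4*v*(5*u - 6*v^2 + 11)
F^* omega = (-16*u*v^2 + 24*u + 12*v^2 - 6) du + (4*v*(5*u - 6*v^2 + 11)) dv.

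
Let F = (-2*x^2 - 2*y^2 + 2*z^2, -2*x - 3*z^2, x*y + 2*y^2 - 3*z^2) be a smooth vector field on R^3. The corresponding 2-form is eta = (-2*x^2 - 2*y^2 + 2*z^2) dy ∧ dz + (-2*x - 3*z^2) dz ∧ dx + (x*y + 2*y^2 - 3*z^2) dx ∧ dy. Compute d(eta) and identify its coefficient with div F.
d(eta) = (-4*x - 6*z) dx ∧ dy ∧ dz; div F = -4*x - 6*z

For a 2-form in R^3 of the form above, applying d gives a 3-form with coefficient ∂P/∂x + ∂Q/∂y + ∂R/∂z:
  ∂P/∂x = -4*x
  ∂Q/∂y = 0
  ∂R/∂z = -6*z
Sum = -4*x - 6*z, which is exactly div F.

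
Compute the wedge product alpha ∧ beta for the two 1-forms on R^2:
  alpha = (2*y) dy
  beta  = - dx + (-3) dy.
alpha ∧ beta = (2*y) dx ∧ dy

Distribute the wedge, using dx_i ∧ dx_j = -dx_j ∧ dx_i and dx_i ∧ dx_i = 0. For each pair (i, j) with i < j, the coefficient of dx_i ∧ dx_j in alpha ∧ beta is (alpha_i * beta_j - alpha_j * beta_i). Collecting: alpha ∧ beta = (2*y) dx ∧ dy.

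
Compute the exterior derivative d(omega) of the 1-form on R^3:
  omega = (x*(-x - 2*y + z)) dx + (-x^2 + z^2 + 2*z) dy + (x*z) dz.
d(omega) = (-x + z) dx ∧ dz + (-2*z - 2) dy ∧ dz

For a 1-form omega = sum_i f_i dx_i, the exterior derivative is
  d(omega) = sum_{i < j} (∂f_j/∂x_i - ∂f_i/∂x_j) dx_i ∧ dx_j.
  coefficient of dx ∧ dz: ∂f_3/∂x - ∂f_1/∂z = ∂(x*z)/∂x - ∂(x*(-x - 2*y + z))/∂z = -x + z
  coefficient of dy ∧ dz: ∂f_3/∂y - ∂f_2/∂z = ∂(x*z)/∂y - ∂(-x^2 + z^2 + 2*z)/∂z = -2*z - 2
Assembling: d(omega) = (-x + z) dx ∧ dz + (-2*z - 2) dy ∧ dz.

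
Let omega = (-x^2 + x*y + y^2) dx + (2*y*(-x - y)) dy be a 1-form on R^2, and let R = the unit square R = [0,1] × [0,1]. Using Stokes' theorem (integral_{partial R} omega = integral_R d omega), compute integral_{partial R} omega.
integral_(partial R) omega = -5/2

Stokes: integral_partial_R omega = integral_R d omega with d omega = (∂Q/∂x - ∂P/∂y) dx ∧ dy.
  ∂Q/∂x = -2*y
  ∂P/∂y = x + 2*y
  integrand = ∂Q/∂x - ∂P/∂y = -x - 4*y.
Integrating over R: integral_0^1 integral_0^1 (-x - 4*y) dx dy = -5/2.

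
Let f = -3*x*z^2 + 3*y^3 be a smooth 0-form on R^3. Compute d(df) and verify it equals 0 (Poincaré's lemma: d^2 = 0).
d(df) = 0

Step 1: df = sum_i (∂f/∂x_i) dx_i = (-3*z^2) dx + (9*y^2) dy + (-6*x*z) dz.
Step 2: Apply d again. Using the 1-form formula, the coefficient of dx ∧ dy in d(df) is ∂^2 f/∂x ∂y - ∂^2 f/∂y ∂x = (0) - (0) = 0 (equality of mixed partials for smooth f).
Similarly for dx ∧ dz and dy ∧ dz — all coefficients vanish. So d(df) = 0.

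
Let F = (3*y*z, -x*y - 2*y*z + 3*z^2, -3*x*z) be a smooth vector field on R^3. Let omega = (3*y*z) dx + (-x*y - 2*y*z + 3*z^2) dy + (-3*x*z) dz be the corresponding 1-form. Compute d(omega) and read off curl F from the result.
d(omega) = (2*y - 6*z) dy ∧ dz + (3*y + 3*z) dz ∧ dx + (-y - 3*z) dx ∧ dy; curl F = (2*y - 6*z, 3*y + 3*z, -y - 3*z)

d omega = sum_{i<j} (∂f_j/∂x_i - ∂f_i/∂x_j) dx_i ∧ dx_j. Under the identification (dy ∧ dz, dz ∧ dx, dx ∧ dy) ↔ (e_x, e_y, e_z), the coefficients are exactly the components of curl F. Compute:
  ∂R/∂y - ∂Q/∂z = (0) - (-2*y + 6*z) = 2*y - 6*z
  ∂P/∂z - ∂R/∂x = (3*y) - (-3*z) = 3*y + 3*z
  ∂Q/∂x - ∂P/∂y = (-y) - (3*z) = -y - 3*z.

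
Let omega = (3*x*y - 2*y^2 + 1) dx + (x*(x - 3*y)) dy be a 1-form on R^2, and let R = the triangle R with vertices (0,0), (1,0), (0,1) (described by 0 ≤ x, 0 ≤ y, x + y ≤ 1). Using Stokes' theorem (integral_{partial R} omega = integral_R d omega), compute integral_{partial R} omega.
integral_(partial R) omega = 0

Stokes: integral_partial_R omega = integral_R d omega with d omega = (∂Q/∂x - ∂P/∂y) dx ∧ dy.
  ∂Q/∂x = 2*x - 3*y
  ∂P/∂y = 3*x - 4*y
  integrand = ∂Q/∂x - ∂P/∂y = -x + y.
Integrating over R: integral_0^1 integral_0^{1-x} (-x + y) dy dx = 0.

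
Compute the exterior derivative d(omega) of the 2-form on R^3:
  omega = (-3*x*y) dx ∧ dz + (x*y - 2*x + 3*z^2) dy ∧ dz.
d(omega) = (3*x + y - 2) dx ∧ dy ∧ dz

For a 2-form omega = sum_{i<j} g_{ij} dx_i ∧ dx_j, the exterior derivative is
  d(omega) = sum_{i<j} d(g_{ij}) ∧ dx_i ∧ dx_j = sum_{i<j, k} (∂g_{ij}/∂x_k) dx_k ∧ dx_i ∧ dx_j.
Expand each term, using dx_k ∧ dx_i ∧ dx_j = sgn(permutation) dx_{(a)} ∧ dx_{(b)} ∧ dx_{(c)} with (a < b < c) sorted:
  d(-3*x*y) includes (∂/∂y)(-3*x*y) dy = (-3*x) dy, which multiplied by dx ∧ dz gives (3*x) dx ∧ dy ∧ dz
  d(x*y - 2*x + 3*z^2) includes (∂/∂x)(x*y - 2*x + 3*z^2) dx = (y - 2) dx, which multiplied by dy ∧ dz gives (y - 2) dx ∧ dy ∧ dz
Collecting like 3-forms: d(omega) = (3*x + y - 2) dx ∧ dy ∧ dz.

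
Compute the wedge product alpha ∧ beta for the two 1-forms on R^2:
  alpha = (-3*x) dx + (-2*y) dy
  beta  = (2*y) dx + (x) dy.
alpha ∧ beta = (-3*x^2 + 4*y^2) dx ∧ dy

Distribute the wedge, using dx_i ∧ dx_j = -dx_j ∧ dx_i and dx_i ∧ dx_i = 0. For each pair (i, j) with i < j, the coefficient of dx_i ∧ dx_j in alpha ∧ beta is (alpha_i * beta_j - alpha_j * beta_i). Collecting: alpha ∧ beta = (-3*x^2 + 4*y^2) dx ∧ dy.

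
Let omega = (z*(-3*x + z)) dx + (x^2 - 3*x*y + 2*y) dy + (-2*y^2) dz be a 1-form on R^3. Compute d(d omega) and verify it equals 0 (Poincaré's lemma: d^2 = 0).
d(d omega) = 0

Step 1: d omega = sum_{i<j} (∂f_j/∂x_i - ∂f_i/∂x_j) dx_i ∧ dx_j:
  coeff of dx ∧ dy: 2*x - 3*y
  coeff of dx ∧ dz: 3*x - 2*z
  coeff of dy ∧ dz: -4*y
Step 2: Apply d again to each 2-form coefficient. The only possible 3-form in R^3 is dx ∧ dy ∧ dz, with coefficient
  ∂(coeff of dy∧dz)/∂x - ∂(coeff of dx∧dz)/∂y + ∂(coeff of dx∧dy)/∂z
  = ∂/∂x (-4*y) - ∂/∂y (3*x - 2*z) + ∂/∂z (2*x - 3*y).
Each of these terms simplifies to sums of mixed partials that cancel in pairs. The result is 0 (by equality of mixed partials for smooth functions — Schwarz / Clairaut).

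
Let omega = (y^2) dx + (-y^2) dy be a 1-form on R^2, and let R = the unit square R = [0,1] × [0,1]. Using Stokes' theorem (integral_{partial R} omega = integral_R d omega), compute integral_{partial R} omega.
integral_(partial R) omega = -1

Stokes: integral_partial_R omega = integral_R d omega with d omega = (∂Q/∂x - ∂P/∂y) dx ∧ dy.
  ∂Q/∂x = 0
  ∂P/∂y = 2*y
  integrand = ∂Q/∂x - ∂P/∂y = -2*y.
Integrating over R: integral_0^1 integral_0^1 (-2*y) dx dy = -1.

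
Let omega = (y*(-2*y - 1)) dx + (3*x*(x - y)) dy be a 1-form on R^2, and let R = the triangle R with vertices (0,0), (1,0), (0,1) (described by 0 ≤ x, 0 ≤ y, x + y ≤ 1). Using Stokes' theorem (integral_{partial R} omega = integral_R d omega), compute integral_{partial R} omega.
integral_(partial R) omega = 5/3

Stokes: integral_partial_R omega = integral_R d omega with d omega = (∂Q/∂x - ∂P/∂y) dx ∧ dy.
  ∂Q/∂x = 6*x - 3*y
  ∂P/∂y = -4*y - 1
  integrand = ∂Q/∂x - ∂P/∂y = 6*x + y + 1.
Integrating over R: integral_0^1 integral_0^{1-x} (6*x + y + 1) dy dx = 5/3.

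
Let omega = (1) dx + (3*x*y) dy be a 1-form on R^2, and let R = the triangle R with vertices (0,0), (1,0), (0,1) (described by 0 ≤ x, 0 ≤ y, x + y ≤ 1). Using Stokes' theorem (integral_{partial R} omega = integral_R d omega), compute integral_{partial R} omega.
integral_(partial R) omega = 1/2

Stokes: integral_partial_R omega = integral_R d omega with d omega = (∂Q/∂x - ∂P/∂y) dx ∧ dy.
  ∂Q/∂x = 3*y
  ∂P/∂y = 0
  integrand = ∂Q/∂x - ∂P/∂y = 3*y.
Integrating over R: integral_0^1 integral_0^{1-x} (3*y) dy dx = 1/2.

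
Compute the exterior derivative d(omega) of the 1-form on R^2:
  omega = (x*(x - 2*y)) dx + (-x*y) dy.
d(omega) = (2*x - y) dx ∧ dy

For a 1-form omega = sum_i f_i dx_i, the exterior derivative is
  d(omega) = sum_{i < j} (∂f_j/∂x_i - ∂f_i/∂x_j) dx_i ∧ dx_j.
  coefficient of dx ∧ dy: ∂f_2/∂x - ∂f_1/∂y = ∂(-x*y)/∂x - ∂(x*(x - 2*y))/∂y = 2*x - y
Assembling: d(omega) = (2*x - y) dx ∧ dy.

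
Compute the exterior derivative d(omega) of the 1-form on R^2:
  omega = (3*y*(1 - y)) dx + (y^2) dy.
d(omega) = (6*y - 3) dx ∧ dy

For a 1-form omega = sum_i f_i dx_i, the exterior derivative is
  d(omega) = sum_{i < j} (∂f_j/∂x_i - ∂f_i/∂x_j) dx_i ∧ dx_j.
  coefficient of dx ∧ dy: ∂f_2/∂x - ∂f_1/∂y = ∂(y^2)/∂x - ∂(3*y*(1 - y))/∂y = 6*y - 3
Assembling: d(omega) = (6*y - 3) dx ∧ dy.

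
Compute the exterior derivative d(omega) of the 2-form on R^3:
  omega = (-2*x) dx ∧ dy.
d(omega) = 0

For a 2-form omega = sum_{i<j} g_{ij} dx_i ∧ dx_j, the exterior derivative is
  d(omega) = sum_{i<j} d(g_{ij}) ∧ dx_i ∧ dx_j = sum_{i<j, k} (∂g_{ij}/∂x_k) dx_k ∧ dx_i ∧ dx_j.
Expand each term, using dx_k ∧ dx_i ∧ dx_j = sgn(permutation) dx_{(a)} ∧ dx_{(b)} ∧ dx_{(c)} with (a < b < c) sorted:

Collecting like 3-forms: d(omega) = 0.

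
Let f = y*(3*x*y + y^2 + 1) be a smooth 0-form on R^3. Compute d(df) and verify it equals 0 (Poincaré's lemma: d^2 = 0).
d(df) = 0

Step 1: df = sum_i (∂f/∂x_i) dx_i = (3*y^2) dx + (6*x*y + 3*y^2 + 1) dy + (0) dz.
Step 2: Apply d again. Using the 1-form formula, the coefficient of dx ∧ dy in d(df) is ∂^2 f/∂x ∂y - ∂^2 f/∂y ∂x = (6*y) - (6*y) = 0 (equality of mixed partials for smooth f).
Similarly for dx ∧ dz and dy ∧ dz — all coefficients vanish. So d(df) = 0.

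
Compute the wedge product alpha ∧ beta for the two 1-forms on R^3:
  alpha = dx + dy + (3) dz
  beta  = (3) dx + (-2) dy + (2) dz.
alpha ∧ beta = (-5) dx ∧ dy + (-7) dx ∧ dz + (8) dy ∧ dz

Distribute the wedge, using dx_i ∧ dx_j = -dx_j ∧ dx_i and dx_i ∧ dx_i = 0. For each pair (i, j) with i < j, the coefficient of dx_i ∧ dx_j in alpha ∧ beta is (alpha_i * beta_j - alpha_j * beta_i). Collecting: alpha ∧ beta = (-5) dx ∧ dy + (-7) dx ∧ dz + (8) dy ∧ dz.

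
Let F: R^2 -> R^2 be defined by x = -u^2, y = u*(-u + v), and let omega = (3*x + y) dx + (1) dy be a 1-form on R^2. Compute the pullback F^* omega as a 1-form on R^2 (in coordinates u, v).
F^* omega = (8*u^3 - 2*u^2*v - 2*u + v) du + (u) dv

Using F^*(f dg) = (f ∘ F) d(g ∘ F), substitute each coordinate x_i by F_i(u, v) in f_i, and replace dx_i by d F_i = (∂F_i/∂u) du + (∂F_i/∂v) dv.
  For the x component: f_1(F) = u*(-4*u + v); d F_1 = (-2*u) du + (0) dv
  For the y component: f_2(F) = 1; d F_2 = (-2*u + v) du + (u) dv
Combining and collecting du, dv coefficients:
  coeff of du: 8*u^3 - 2*u^2*v - 2*u + v
  coeff of dv: u
F^* omega = (8*u^3 - 2*u^2*v - 2*u + v) du + (u) dv.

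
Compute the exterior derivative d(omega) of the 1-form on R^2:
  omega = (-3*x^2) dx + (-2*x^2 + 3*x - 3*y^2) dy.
d(omega) = (3 - 4*x) dx ∧ dy

For a 1-form omega = sum_i f_i dx_i, the exterior derivative is
  d(omega) = sum_{i < j} (∂f_j/∂x_i - ∂f_i/∂x_j) dx_i ∧ dx_j.
  coefficient of dx ∧ dy: ∂f_2/∂x - ∂f_1/∂y = ∂(-2*x^2 + 3*x - 3*y^2)/∂x - ∂(-3*x^2)/∂y = 3 - 4*x
Assembling: d(omega) = (3 - 4*x) dx ∧ dy.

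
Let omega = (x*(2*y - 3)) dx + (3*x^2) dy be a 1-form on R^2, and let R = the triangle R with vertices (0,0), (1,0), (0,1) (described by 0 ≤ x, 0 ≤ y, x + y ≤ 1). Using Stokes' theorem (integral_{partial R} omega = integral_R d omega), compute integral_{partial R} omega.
integral_(partial R) omega = 2/3

Stokes: integral_partial_R omega = integral_R d omega with d omega = (∂Q/∂x - ∂P/∂y) dx ∧ dy.
  ∂Q/∂x = 6*x
  ∂P/∂y = 2*x
  integrand = ∂Q/∂x - ∂P/∂y = 4*x.
Integrating over R: integral_0^1 integral_0^{1-x} (4*x) dy dx = 2/3.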